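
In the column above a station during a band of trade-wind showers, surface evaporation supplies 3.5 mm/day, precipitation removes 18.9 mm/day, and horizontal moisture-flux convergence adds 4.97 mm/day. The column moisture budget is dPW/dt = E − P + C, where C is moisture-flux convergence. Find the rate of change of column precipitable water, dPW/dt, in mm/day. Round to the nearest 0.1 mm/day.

dPW/dt = E − P + C = 3.5 − 18.9 + (4.97) = -10.4 mm/day.

dPW/dt ≈ -10.4 mm/day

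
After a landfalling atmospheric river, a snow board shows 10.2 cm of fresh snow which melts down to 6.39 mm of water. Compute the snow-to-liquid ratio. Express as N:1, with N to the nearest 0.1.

ratio ≈ 16.0

Ratio = snow depth / SWE = 102 mm / 6.39 mm = 16.0, i.e. 16.0:1.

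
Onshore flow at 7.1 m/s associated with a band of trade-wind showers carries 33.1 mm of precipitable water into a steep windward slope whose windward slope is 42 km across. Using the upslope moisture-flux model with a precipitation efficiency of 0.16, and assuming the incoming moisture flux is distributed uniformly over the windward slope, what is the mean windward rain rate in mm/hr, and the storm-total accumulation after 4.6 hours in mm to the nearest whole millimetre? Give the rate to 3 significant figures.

Incoming column moisture flux per unit ridge length: F = V × PW = 7.1 × 33.1 = 235.01 mm·m/s.
Spread over the 42 km slope with efficiency ε = 0.16: R = ε·F/W = 0.16 × 235.01 / 42000 m = 8.953e-04 mm/s.
R = 8.953e-04 × 3600 = 3.22 mm/hr.
Over 4.6 h: total = 3.22 × 4.6 = 14.812 ≈ 15 mm.

R ≈ 3.22 mm/hr; total ≈ 15 mm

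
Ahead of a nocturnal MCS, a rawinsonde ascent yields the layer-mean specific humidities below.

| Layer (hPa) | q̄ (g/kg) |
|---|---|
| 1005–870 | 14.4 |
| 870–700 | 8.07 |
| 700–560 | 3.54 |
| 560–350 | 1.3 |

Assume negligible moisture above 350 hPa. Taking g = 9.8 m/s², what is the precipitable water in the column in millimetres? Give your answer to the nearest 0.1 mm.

Precipitable water is the column-integrated vapour mass per unit area: PW = (1/g) Σ q̄ Δp, with q in kg/kg and Δp in Pa (1 kg/m² of water = 1 mm).
Layer 1005–870 hPa: Δp = 135 hPa = 13500 Pa, q̄ = 0.0144 kg/kg → 0.0144 × 13500 / 9.8 = 19.84 mm
Layer 870–700 hPa: Δp = 170 hPa = 17000 Pa, q̄ = 0.00807 kg/kg → 0.00807 × 17000 / 9.8 = 14.00 mm
Layer 700–560 hPa: Δp = 140 hPa = 14000 Pa, q̄ = 0.00354 kg/kg → 0.00354 × 14000 / 9.8 = 5.06 mm
Layer 560–350 hPa: Δp = 210 hPa = 21000 Pa, q̄ = 0.0013 kg/kg → 0.0013 × 21000 / 9.8 = 2.79 mm
PW = 19.84 + 14.00 + 5.06 + 2.79 = 41.69 ≈ 41.7 mm.

PW ≈ 41.7 mm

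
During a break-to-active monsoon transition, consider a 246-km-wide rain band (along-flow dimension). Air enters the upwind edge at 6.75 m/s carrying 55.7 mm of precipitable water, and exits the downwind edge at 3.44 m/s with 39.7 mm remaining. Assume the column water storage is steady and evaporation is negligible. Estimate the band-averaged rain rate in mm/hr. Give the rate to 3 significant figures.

R ≈ 3.50 mm/hr

Column moisture flux per unit crosswind length is F = V × PW.
Inflow: F_in = 6.75 × 55.7 = 375.975 mm·m/s
Outflow: F_out = 3.44 × 39.7 = 136.568 mm·m/s
Steady-state rate R = (F_in − F_out)/L = (375.975 − 136.568) / 246000 m = 9.732e-04 mm/s.
R = 9.732e-04 × 3600 = 3.50 mm/hr.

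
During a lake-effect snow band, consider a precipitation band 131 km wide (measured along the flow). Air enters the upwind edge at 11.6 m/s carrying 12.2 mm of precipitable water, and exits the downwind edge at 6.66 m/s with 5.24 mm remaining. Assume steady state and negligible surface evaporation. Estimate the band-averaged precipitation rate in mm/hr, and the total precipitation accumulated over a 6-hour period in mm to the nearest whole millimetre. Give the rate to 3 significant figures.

R ≈ 2.93 mm/hr; total ≈ 18 mm

Column moisture flux per unit crosswind length is F = V × PW.
Inflow: F_in = 11.6 × 12.2 = 141.52 mm·m/s
Outflow: F_out = 6.66 × 5.24 = 34.8984 mm·m/s
Steady-state rate R = (F_in − F_out)/L = (141.52 − 34.8984) / 131000 m = 8.139e-04 mm/s.
R = 8.139e-04 × 3600 = 2.93 mm/hr.
Over 6 h: total = 2.93 × 6 = 17.58 ≈ 18 mm.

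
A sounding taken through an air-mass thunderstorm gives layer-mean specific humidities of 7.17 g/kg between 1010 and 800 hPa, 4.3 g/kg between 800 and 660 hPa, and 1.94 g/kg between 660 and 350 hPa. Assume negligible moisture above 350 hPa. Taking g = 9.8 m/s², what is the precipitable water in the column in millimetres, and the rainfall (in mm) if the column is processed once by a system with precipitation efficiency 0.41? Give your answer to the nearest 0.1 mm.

PW ≈ 27.6 mm; rainfall ≈ 11.3 mm

Precipitable water is the column-integrated vapour mass per unit area: PW = (1/g) Σ q̄ Δp, with q in kg/kg and Δp in Pa (1 kg/m² of water = 1 mm).
Layer 1010–800 hPa: Δp = 210 hPa = 21000 Pa, q̄ = 0.00717 kg/kg → 0.00717 × 21000 / 9.8 = 15.36 mm
Layer 800–660 hPa: Δp = 140 hPa = 14000 Pa, q̄ = 0.0043 kg/kg → 0.0043 × 14000 / 9.8 = 6.14 mm
Layer 660–350 hPa: Δp = 310 hPa = 31000 Pa, q̄ = 0.00194 kg/kg → 0.00194 × 31000 / 9.8 = 6.14 mm
PW = 15.36 + 6.14 + 6.14 = 27.64 ≈ 27.6 mm.
Rainfall = ε × PW = 0.41 × 27.6 = 11.3 mm.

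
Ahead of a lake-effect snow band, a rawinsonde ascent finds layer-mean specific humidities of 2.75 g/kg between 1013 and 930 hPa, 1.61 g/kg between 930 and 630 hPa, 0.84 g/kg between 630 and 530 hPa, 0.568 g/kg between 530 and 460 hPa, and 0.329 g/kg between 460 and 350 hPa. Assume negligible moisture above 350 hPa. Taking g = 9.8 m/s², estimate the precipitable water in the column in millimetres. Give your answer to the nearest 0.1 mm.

Precipitable water is the column-integrated vapour mass per unit area: PW = (1/g) Σ q̄ Δp, with q in kg/kg and Δp in Pa (1 kg/m² of water = 1 mm).
Layer 1013–930 hPa: Δp = 83 hPa = 8300 Pa, q̄ = 0.00275 kg/kg → 0.00275 × 8300 / 9.8 = 2.33 mm
Layer 930–630 hPa: Δp = 300 hPa = 30000 Pa, q̄ = 0.00161 kg/kg → 0.00161 × 30000 / 9.8 = 4.93 mm
Layer 630–530 hPa: Δp = 100 hPa = 10000 Pa, q̄ = 0.00084 kg/kg → 0.00084 × 10000 / 9.8 = 0.86 mm
Layer 530–460 hPa: Δp = 70 hPa = 7000 Pa, q̄ = 0.000568 kg/kg → 0.000568 × 7000 / 9.8 = 0.41 mm
Layer 460–350 hPa: Δp = 110 hPa = 11000 Pa, q̄ = 0.000329 kg/kg → 0.000329 × 11000 / 9.8 = 0.37 mm
PW = 2.33 + 4.93 + 0.86 + 0.41 + 0.37 = 8.90 ≈ 8.9 mm.

PW ≈ 8.9 mm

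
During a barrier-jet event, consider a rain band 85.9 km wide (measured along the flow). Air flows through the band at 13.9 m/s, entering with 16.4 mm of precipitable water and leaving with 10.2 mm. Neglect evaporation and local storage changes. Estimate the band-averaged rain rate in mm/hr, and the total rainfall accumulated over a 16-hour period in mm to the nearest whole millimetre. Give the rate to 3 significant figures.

Column moisture flux per unit crosswind length is F = V × PW.
Inflow: F_in = 13.9 × 16.4 = 227.96 mm·m/s
Outflow: F_out = 13.9 × 10.2 = 141.78 mm·m/s
Steady-state rate R = (F_in − F_out)/L = (227.96 − 141.78) / 85900 m = 1.003e-03 mm/s.
R = 1.003e-03 × 3600 = 3.61 mm/hr.
Over 16 h: total = 3.61 × 16 = 57.76 ≈ 58 mm.

R ≈ 3.61 mm/hr; total ≈ 58 mm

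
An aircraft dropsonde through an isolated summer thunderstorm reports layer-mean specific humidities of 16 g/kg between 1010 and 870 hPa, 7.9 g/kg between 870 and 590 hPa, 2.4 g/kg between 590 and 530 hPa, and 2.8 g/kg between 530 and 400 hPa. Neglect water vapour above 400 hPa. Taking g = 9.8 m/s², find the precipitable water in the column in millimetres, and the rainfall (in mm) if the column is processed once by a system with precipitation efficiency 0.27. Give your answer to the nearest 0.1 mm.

Precipitable water is the column-integrated vapour mass per unit area: PW = (1/g) Σ q̄ Δp, with q in kg/kg and Δp in Pa (1 kg/m² of water = 1 mm).
Layer 1010–870 hPa: Δp = 140 hPa = 14000 Pa, q̄ = 0.016 kg/kg → 0.016 × 14000 / 9.8 = 22.86 mm
Layer 870–590 hPa: Δp = 280 hPa = 28000 Pa, q̄ = 0.0079 kg/kg → 0.0079 × 28000 / 9.8 = 22.57 mm
Layer 590–530 hPa: Δp = 60 hPa = 6000 Pa, q̄ = 0.0024 kg/kg → 0.0024 × 6000 / 9.8 = 1.47 mm
Layer 530–400 hPa: Δp = 130 hPa = 13000 Pa, q̄ = 0.0028 kg/kg → 0.0028 × 13000 / 9.8 = 3.71 mm
PW = 22.86 + 22.57 + 1.47 + 3.71 = 50.61 ≈ 50.6 mm.
Rainfall = ε × PW = 0.27 × 50.6 = 13.7 mm.

PW ≈ 50.6 mm; rainfall ≈ 13.7 mm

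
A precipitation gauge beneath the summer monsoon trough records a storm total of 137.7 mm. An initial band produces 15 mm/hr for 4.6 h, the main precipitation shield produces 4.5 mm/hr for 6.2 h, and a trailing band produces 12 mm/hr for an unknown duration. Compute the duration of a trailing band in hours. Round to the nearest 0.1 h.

Known phases: 15 × 4.6 + 4.5 × 6.2 = 69 + 27.9 = 96.9 mm.
Remaining depth = 137.7 − 96.9 = 40.8 mm.
Duration = 40.8 / 12 = 3.4 h.

duration ≈ 3.4 h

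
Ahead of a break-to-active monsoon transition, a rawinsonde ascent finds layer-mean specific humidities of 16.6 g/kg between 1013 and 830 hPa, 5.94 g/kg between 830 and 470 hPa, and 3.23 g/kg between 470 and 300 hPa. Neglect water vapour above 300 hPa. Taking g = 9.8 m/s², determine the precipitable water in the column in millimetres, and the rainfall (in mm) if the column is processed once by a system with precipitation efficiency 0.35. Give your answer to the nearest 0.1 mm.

Precipitable water is the column-integrated vapour mass per unit area: PW = (1/g) Σ q̄ Δp, with q in kg/kg and Δp in Pa (1 kg/m² of water = 1 mm).
Layer 1013–830 hPa: Δp = 183 hPa = 18300 Pa, q̄ = 0.0166 kg/kg → 0.0166 × 18300 / 9.8 = 31.00 mm
Layer 830–470 hPa: Δp = 360 hPa = 36000 Pa, q̄ = 0.00594 kg/kg → 0.00594 × 36000 / 9.8 = 21.82 mm
Layer 470–300 hPa: Δp = 170 hPa = 17000 Pa, q̄ = 0.00323 kg/kg → 0.00323 × 17000 / 9.8 = 5.60 mm
PW = 31.00 + 21.82 + 5.60 = 58.42 ≈ 58.4 mm.
Rainfall = ε × PW = 0.35 × 58.4 = 20.4 mm.

PW ≈ 58.4 mm; rainfall ≈ 20.4 mm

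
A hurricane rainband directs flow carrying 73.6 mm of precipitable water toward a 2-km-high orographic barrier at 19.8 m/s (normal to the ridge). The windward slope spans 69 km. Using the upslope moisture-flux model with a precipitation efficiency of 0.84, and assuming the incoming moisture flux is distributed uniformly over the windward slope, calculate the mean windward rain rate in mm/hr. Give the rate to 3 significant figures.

Incoming column moisture flux per unit ridge length: F = V × PW = 19.8 × 73.6 = 1457.28 mm·m/s.
Spread over the 69 km slope with efficiency ε = 0.84: R = ε·F/W = 0.84 × 1457.28 / 69000 m = 1.774e-02 mm/s.
R = 1.774e-02 × 3600 = 63.9 mm/hr.

R ≈ 63.9 mm/hr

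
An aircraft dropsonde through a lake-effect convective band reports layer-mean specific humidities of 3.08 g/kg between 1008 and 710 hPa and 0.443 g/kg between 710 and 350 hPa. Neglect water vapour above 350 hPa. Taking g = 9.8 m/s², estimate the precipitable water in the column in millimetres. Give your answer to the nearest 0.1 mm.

PW ≈ 11.0 mm

Precipitable water is the column-integrated vapour mass per unit area: PW = (1/g) Σ q̄ Δp, with q in kg/kg and Δp in Pa (1 kg/m² of water = 1 mm).
Layer 1008–710 hPa: Δp = 298 hPa = 29800 Pa, q̄ = 0.00308 kg/kg → 0.00308 × 29800 / 9.8 = 9.37 mm
Layer 710–350 hPa: Δp = 360 hPa = 36000 Pa, q̄ = 0.000443 kg/kg → 0.000443 × 36000 / 9.8 = 1.63 mm
PW = 9.37 + 1.63 = 11.00 ≈ 11.0 mm.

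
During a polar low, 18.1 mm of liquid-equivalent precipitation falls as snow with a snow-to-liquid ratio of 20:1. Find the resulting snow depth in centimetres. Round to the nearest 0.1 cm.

snow depth ≈ 36.2 cm

Snow depth = liquid × ratio = 18.1 mm × 20 = 362 mm = 36.2 cm.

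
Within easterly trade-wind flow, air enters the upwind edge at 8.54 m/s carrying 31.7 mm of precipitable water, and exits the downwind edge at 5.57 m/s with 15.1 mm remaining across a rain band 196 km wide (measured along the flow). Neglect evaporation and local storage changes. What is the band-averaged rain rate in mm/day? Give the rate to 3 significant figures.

Column moisture flux per unit crosswind length is F = V × PW.
Inflow: F_in = 8.54 × 31.7 = 270.718 mm·m/s
Outflow: F_out = 5.57 × 15.1 = 84.107 mm·m/s
Steady-state rate R = (F_in − F_out)/L = (270.718 − 84.107) / 196000 m = 9.521e-04 mm/s.
R = 9.521e-04 × 3600 × 24 = 82.3 mm/day.

R ≈ 82.3 mm/day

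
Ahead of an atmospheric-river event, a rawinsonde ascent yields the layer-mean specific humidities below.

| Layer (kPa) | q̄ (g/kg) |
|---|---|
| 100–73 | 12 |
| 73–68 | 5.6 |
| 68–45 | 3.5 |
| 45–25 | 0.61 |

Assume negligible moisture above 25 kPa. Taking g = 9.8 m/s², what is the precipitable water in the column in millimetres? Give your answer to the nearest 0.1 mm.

PW ≈ 45.4 mm

Precipitable water is the column-integrated vapour mass per unit area: PW = (1/g) Σ q̄ Δp, with q in kg/kg and Δp in Pa (1 kg/m² of water = 1 mm).
Layer 100–73 kPa: Δp = 270 hPa = 27000 Pa, q̄ = 0.012 kg/kg → 0.012 × 27000 / 9.8 = 33.06 mm
Layer 73–68 kPa: Δp = 50 hPa = 5000 Pa, q̄ = 0.0056 kg/kg → 0.0056 × 5000 / 9.8 = 2.86 mm
Layer 68–45 kPa: Δp = 230 hPa = 23000 Pa, q̄ = 0.0035 kg/kg → 0.0035 × 23000 / 9.8 = 8.21 mm
Layer 45–25 kPa: Δp = 200 hPa = 20000 Pa, q̄ = 0.00061 kg/kg → 0.00061 × 20000 / 9.8 = 1.24 mm
PW = 33.06 + 2.86 + 8.21 + 1.24 = 45.37 ≈ 45.4 mm.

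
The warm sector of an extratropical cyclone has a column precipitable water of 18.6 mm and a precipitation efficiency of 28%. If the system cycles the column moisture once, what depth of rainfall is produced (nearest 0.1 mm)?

Rainfall = ε × PW = 0.28 × 18.6 = 5.2 mm.

rainfall ≈ 5.2 mm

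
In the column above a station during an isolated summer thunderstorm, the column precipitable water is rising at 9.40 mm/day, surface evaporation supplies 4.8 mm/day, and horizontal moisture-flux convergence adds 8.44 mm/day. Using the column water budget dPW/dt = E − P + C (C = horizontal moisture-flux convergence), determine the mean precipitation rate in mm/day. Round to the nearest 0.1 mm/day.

dPW/dt = +9.40 mm/day.
P = E + C − dPW/dt = 4.8 + (8.44) − (+9.40) = 3.8 mm/day.

P ≈ 3.8 mm/day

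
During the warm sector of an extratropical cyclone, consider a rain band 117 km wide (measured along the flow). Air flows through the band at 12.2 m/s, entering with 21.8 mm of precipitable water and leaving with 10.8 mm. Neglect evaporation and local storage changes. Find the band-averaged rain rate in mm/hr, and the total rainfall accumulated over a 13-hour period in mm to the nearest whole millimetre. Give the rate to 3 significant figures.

Column moisture flux per unit crosswind length is F = V × PW.
Inflow: F_in = 12.2 × 21.8 = 265.96 mm·m/s
Outflow: F_out = 12.2 × 10.8 = 131.76 mm·m/s
Steady-state rate R = (F_in − F_out)/L = (265.96 − 131.76) / 117000 m = 1.147e-03 mm/s.
R = 1.147e-03 × 3600 = 4.13 mm/hr.
Over 13 h: total = 4.13 × 13 = 53.69 ≈ 54 mm.

R ≈ 4.13 mm/hr; total ≈ 54 mm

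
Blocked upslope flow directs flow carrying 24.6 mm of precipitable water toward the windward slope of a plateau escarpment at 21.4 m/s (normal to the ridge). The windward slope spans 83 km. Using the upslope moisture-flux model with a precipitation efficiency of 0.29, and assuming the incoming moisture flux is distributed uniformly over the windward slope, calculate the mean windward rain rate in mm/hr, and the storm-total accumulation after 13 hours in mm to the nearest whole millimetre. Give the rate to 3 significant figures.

R ≈ 6.62 mm/hr; total ≈ 86 mm

Incoming column moisture flux per unit ridge length: F = V × PW = 21.4 × 24.6 = 526.44 mm·m/s.
Spread over the 83 km slope with efficiency ε = 0.29: R = ε·F/W = 0.29 × 526.44 / 83000 m = 1.839e-03 mm/s.
R = 1.839e-03 × 3600 = 6.62 mm/hr.
Over 13 h: total = 6.62 × 13 = 86.06 ≈ 86 mm.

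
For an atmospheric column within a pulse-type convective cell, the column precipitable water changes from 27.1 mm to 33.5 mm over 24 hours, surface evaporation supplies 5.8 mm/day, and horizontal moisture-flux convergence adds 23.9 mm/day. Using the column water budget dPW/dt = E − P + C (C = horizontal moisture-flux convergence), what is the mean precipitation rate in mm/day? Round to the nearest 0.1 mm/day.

P ≈ 23.3 mm/day

dPW/dt = (33.5 − 27.1) mm / (24/24 day) = +6.400 mm/day.
P = E + C − dPW/dt = 5.8 + (23.9) − (+6.400) = 23.3 mm/day.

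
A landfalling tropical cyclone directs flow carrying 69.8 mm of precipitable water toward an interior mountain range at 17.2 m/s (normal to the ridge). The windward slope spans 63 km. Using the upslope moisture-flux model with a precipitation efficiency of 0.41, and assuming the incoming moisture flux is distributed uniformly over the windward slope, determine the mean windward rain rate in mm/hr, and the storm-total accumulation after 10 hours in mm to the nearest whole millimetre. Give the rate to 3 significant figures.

R ≈ 28.1 mm/hr; total ≈ 281 mm

Incoming column moisture flux per unit ridge length: F = V × PW = 17.2 × 69.8 = 1200.56 mm·m/s.
Spread over the 63 km slope with efficiency ε = 0.41: R = ε·F/W = 0.41 × 1200.56 / 63000 m = 7.813e-03 mm/s.
R = 7.813e-03 × 3600 = 28.1 mm/hr.
Over 10 h: total = 28.1 × 10 = 281 mm.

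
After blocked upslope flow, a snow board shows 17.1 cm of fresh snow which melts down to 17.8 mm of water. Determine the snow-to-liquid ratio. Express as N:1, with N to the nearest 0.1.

Ratio = snow depth / SWE = 171 mm / 17.8 mm = 9.6, i.e. 9.6:1.

ratio ≈ 9.6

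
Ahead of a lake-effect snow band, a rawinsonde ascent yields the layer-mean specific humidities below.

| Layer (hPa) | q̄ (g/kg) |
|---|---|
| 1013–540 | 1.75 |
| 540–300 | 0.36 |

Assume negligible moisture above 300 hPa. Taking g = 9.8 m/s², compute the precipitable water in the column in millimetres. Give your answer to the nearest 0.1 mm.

Precipitable water is the column-integrated vapour mass per unit area: PW = (1/g) Σ q̄ Δp, with q in kg/kg and Δp in Pa (1 kg/m² of water = 1 mm).
Layer 1013–540 hPa: Δp = 473 hPa = 47300 Pa, q̄ = 0.00175 kg/kg → 0.00175 × 47300 / 9.8 = 8.45 mm
Layer 540–300 hPa: Δp = 240 hPa = 24000 Pa, q̄ = 0.00036 kg/kg → 0.00036 × 24000 / 9.8 = 0.88 mm
PW = 8.45 + 0.88 = 9.33 ≈ 9.3 mm.

PW ≈ 9.3 mm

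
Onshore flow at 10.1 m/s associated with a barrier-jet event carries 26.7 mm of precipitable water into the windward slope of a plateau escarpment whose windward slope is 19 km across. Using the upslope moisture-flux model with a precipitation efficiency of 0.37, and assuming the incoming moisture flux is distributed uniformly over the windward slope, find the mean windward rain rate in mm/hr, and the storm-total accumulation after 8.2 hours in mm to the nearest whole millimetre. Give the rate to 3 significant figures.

R ≈ 18.9 mm/hr; total ≈ 155 mm

Incoming column moisture flux per unit ridge length: F = V × PW = 10.1 × 26.7 = 269.67 mm·m/s.
Spread over the 19 km slope with efficiency ε = 0.37: R = ε·F/W = 0.37 × 269.67 / 19000 m = 5.251e-03 mm/s.
R = 5.251e-03 × 3600 = 18.9 mm/hr.
Over 8.2 h: total = 18.9 × 8.2 = 154.98 ≈ 155 mm.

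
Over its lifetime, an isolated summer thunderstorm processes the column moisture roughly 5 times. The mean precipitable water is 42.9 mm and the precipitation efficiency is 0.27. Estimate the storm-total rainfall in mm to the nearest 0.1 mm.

Each cycle deposits ε × PW = 0.27 × 42.9 = 11.583 mm.
Over 5 cycles: 5 × 11.583 = 57.9 mm.

rainfall ≈ 57.9 mm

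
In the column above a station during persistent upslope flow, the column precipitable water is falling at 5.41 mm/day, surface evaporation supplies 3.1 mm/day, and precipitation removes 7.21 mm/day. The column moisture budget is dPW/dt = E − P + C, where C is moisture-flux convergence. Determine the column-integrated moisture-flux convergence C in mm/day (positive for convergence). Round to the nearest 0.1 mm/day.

C ≈ -1.3 mm/day

dPW/dt = -5.41 mm/day.
C = dPW/dt − E + P = (-5.41) − 3.1 + 7.21 = -1.3 mm/day.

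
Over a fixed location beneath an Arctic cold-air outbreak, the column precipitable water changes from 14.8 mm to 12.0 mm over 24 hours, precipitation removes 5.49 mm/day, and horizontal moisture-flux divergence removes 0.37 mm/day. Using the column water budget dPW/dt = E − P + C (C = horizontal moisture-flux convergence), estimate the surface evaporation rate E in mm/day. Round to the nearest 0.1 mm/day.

dPW/dt = (12.0 − 14.8) mm / (24/24 day) = -2.800 mm/day.
E = dPW/dt + P − C = (-2.800) + 5.49 − (-0.37) = 3.1 mm/day.

E ≈ 3.1 mm/day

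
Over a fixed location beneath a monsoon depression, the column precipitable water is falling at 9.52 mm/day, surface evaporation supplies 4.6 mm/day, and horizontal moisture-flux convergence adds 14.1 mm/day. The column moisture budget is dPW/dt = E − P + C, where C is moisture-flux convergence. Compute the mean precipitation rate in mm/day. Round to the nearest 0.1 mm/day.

dPW/dt = -9.52 mm/day.
P = E + C − dPW/dt = 4.6 + (14.1) − (-9.52) = 28.2 mm/day.

P ≈ 28.2 mm/day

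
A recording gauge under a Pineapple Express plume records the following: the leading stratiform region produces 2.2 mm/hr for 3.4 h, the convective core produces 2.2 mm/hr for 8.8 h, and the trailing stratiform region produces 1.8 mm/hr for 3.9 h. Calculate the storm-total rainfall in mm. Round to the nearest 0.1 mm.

Total = Σ Rᵢ Δtᵢ = 2.2 × 3.4 + 2.2 × 8.8 + 1.8 × 3.9
      = 7.48 + 19.36 + 7.02 = 33.9 mm.

total ≈ 33.9 mm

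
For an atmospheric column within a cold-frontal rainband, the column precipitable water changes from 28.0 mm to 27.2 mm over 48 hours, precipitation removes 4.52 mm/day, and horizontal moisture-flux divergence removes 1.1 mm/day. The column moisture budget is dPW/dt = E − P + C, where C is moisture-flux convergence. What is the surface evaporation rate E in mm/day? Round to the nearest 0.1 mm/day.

dPW/dt = (27.2 − 28.0) mm / (48/24 day) = -0.400 mm/day.
E = dPW/dt + P − C = (-0.400) + 4.52 − (-1.1) = 5.2 mm/day.

E ≈ 5.2 mm/day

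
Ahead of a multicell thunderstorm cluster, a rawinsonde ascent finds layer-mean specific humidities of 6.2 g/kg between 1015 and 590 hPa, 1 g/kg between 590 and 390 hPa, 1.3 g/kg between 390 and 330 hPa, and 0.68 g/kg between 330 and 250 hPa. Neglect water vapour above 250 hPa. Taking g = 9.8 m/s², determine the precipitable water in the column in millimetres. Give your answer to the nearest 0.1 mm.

PW ≈ 30.3 mm

Precipitable water is the column-integrated vapour mass per unit area: PW = (1/g) Σ q̄ Δp, with q in kg/kg and Δp in Pa (1 kg/m² of water = 1 mm).
Layer 1015–590 hPa: Δp = 425 hPa = 42500 Pa, q̄ = 0.0062 kg/kg → 0.0062 × 42500 / 9.8 = 26.89 mm
Layer 590–390 hPa: Δp = 200 hPa = 20000 Pa, q̄ = 0.001 kg/kg → 0.001 × 20000 / 9.8 = 2.04 mm
Layer 390–330 hPa: Δp = 60 hPa = 6000 Pa, q̄ = 0.0013 kg/kg → 0.0013 × 6000 / 9.8 = 0.80 mm
Layer 330–250 hPa: Δp = 80 hPa = 8000 Pa, q̄ = 0.00068 kg/kg → 0.00068 × 8000 / 9.8 = 0.56 mm
PW = 26.89 + 2.04 + 0.80 + 0.56 = 30.29 ≈ 30.3 mm.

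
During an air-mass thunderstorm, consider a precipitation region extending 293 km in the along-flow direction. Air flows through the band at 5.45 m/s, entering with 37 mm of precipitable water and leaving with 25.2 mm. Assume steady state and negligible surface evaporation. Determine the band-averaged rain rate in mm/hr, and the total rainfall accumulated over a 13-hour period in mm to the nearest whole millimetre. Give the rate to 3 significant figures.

R ≈ 0.790 mm/hr; total ≈ 10 mm

Column moisture flux per unit crosswind length is F = V × PW.
Inflow: F_in = 5.45 × 37 = 201.65 mm·m/s
Outflow: F_out = 5.45 × 25.2 = 137.34 mm·m/s
Steady-state rate R = (F_in − F_out)/L = (201.65 − 137.34) / 293000 m = 2.195e-04 mm/s.
R = 2.195e-04 × 3600 = 0.790 mm/hr.
Over 13 h: total = 0.790 × 13 = 10.27 ≈ 10 mm.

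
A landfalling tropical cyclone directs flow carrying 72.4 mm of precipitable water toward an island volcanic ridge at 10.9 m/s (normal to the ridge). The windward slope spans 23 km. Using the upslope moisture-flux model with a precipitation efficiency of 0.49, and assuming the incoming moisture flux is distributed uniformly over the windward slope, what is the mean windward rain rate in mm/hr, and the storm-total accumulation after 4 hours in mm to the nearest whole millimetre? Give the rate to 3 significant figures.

Incoming column moisture flux per unit ridge length: F = V × PW = 10.9 × 72.4 = 789.16 mm·m/s.
Spread over the 23 km slope with efficiency ε = 0.49: R = ε·F/W = 0.49 × 789.16 / 23000 m = 1.681e-02 mm/s.
R = 1.681e-02 × 3600 = 60.5 mm/hr.
Over 4 h: total = 60.5 × 4 = 242 mm.

R ≈ 60.5 mm/hr; total ≈ 242 mm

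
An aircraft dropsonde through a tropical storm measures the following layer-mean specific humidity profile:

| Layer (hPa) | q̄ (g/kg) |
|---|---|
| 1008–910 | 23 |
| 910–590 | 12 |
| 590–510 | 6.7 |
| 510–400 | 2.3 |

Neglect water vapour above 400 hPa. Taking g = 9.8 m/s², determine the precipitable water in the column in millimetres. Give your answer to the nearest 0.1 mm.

Precipitable water is the column-integrated vapour mass per unit area: PW = (1/g) Σ q̄ Δp, with q in kg/kg and Δp in Pa (1 kg/m² of water = 1 mm).
Layer 1008–910 hPa: Δp = 98 hPa = 9800 Pa, q̄ = 0.023 kg/kg → 0.023 × 9800 / 9.8 = 23.00 mm
Layer 910–590 hPa: Δp = 320 hPa = 32000 Pa, q̄ = 0.012 kg/kg → 0.012 × 32000 / 9.8 = 39.18 mm
Layer 590–510 hPa: Δp = 80 hPa = 8000 Pa, q̄ = 0.0067 kg/kg → 0.0067 × 8000 / 9.8 = 5.47 mm
Layer 510–400 hPa: Δp = 110 hPa = 11000 Pa, q̄ = 0.0023 kg/kg → 0.0023 × 11000 / 9.8 = 2.58 mm
PW = 23.00 + 39.18 + 5.47 + 2.58 = 70.23 ≈ 70.2 mm.

PW ≈ 70.2 mm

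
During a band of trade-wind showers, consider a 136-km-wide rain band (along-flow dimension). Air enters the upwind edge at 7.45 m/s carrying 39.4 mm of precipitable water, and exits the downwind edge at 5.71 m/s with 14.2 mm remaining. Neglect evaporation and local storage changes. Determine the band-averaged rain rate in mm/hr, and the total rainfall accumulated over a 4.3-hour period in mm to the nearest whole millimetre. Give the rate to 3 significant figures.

Column moisture flux per unit crosswind length is F = V × PW.
Inflow: F_in = 7.45 × 39.4 = 293.53 mm·m/s
Outflow: F_out = 5.71 × 14.2 = 81.082 mm·m/s
Steady-state rate R = (F_in − F_out)/L = (293.53 − 81.082) / 136000 m = 1.562e-03 mm/s.
R = 1.562e-03 × 3600 = 5.62 mm/hr.
Over 4.3 h: total = 5.62 × 4.3 = 24.166 ≈ 24 mm.

R ≈ 5.62 mm/hr; total ≈ 24 mm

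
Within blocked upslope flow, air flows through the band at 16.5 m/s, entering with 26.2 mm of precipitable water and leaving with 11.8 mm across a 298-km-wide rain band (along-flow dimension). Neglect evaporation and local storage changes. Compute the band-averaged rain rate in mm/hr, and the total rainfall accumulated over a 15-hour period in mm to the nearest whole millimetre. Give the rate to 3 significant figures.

R ≈ 2.87 mm/hr; total ≈ 43 mm

Column moisture flux per unit crosswind length is F = V × PW.
Inflow: F_in = 16.5 × 26.2 = 432.3 mm·m/s
Outflow: F_out = 16.5 × 11.8 = 194.7 mm·m/s
Steady-state rate R = (F_in − F_out)/L = (432.3 − 194.7) / 298000 m = 7.973e-04 mm/s.
R = 7.973e-04 × 3600 = 2.87 mm/hr.
Over 15 h: total = 2.87 × 15 = 43.05 ≈ 43 mm.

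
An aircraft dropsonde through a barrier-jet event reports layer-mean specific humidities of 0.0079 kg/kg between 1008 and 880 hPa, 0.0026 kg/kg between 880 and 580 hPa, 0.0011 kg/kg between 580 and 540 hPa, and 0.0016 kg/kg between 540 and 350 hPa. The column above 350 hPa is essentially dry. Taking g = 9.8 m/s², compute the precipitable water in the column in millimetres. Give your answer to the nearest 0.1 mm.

PW ≈ 21.8 mm

Precipitable water is the column-integrated vapour mass per unit area: PW = (1/g) Σ q̄ Δp, with q in kg/kg and Δp in Pa (1 kg/m² of water = 1 mm).
Layer 1008–880 hPa: Δp = 128 hPa = 12800 Pa, q̄ = 0.0079 kg/kg → 0.0079 × 12800 / 9.8 = 10.32 mm
Layer 880–580 hPa: Δp = 300 hPa = 30000 Pa, q̄ = 0.0026 kg/kg → 0.0026 × 30000 / 9.8 = 7.96 mm
Layer 580–540 hPa: Δp = 40 hPa = 4000 Pa, q̄ = 0.0011 kg/kg → 0.0011 × 4000 / 9.8 = 0.45 mm
Layer 540–350 hPa: Δp = 190 hPa = 19000 Pa, q̄ = 0.0016 kg/kg → 0.0016 × 19000 / 9.8 = 3.10 mm
PW = 10.32 + 7.96 + 0.45 + 3.10 = 21.83 ≈ 21.8 mm.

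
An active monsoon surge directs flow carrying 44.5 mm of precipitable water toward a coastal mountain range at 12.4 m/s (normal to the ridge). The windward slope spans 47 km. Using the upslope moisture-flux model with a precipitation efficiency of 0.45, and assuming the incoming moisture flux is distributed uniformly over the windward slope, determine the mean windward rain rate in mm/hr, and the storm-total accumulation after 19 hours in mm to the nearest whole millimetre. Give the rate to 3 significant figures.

Incoming column moisture flux per unit ridge length: F = V × PW = 12.4 × 44.5 = 551.8 mm·m/s.
Spread over the 47 km slope with efficiency ε = 0.45: R = ε·F/W = 0.45 × 551.8 / 47000 m = 5.283e-03 mm/s.
R = 5.283e-03 × 3600 = 19.0 mm/hr.
Over 19 h: total = 19.0 × 19 = 361 mm.

R ≈ 19.0 mm/hr; total ≈ 361 mm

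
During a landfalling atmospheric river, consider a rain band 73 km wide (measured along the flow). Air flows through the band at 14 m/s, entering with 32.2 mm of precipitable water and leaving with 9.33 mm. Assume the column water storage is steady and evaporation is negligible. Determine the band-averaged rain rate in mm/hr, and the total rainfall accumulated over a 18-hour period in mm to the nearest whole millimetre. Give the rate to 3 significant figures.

R ≈ 15.8 mm/hr; total ≈ 284 mm

Column moisture flux per unit crosswind length is F = V × PW.
Inflow: F_in = 14 × 32.2 = 450.8 mm·m/s
Outflow: F_out = 14 × 9.33 = 130.62 mm·m/s
Steady-state rate R = (F_in − F_out)/L = (450.8 − 130.62) / 73000 m = 4.386e-03 mm/s.
R = 4.386e-03 × 3600 = 15.8 mm/hr.
Over 18 h: total = 15.8 × 18 = 284.4 ≈ 284 mm.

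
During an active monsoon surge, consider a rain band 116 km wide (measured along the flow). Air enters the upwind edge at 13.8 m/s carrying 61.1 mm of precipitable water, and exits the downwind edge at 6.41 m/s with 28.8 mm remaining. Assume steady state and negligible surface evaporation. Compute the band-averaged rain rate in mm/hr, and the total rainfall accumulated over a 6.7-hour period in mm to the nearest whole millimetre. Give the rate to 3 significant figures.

Column moisture flux per unit crosswind length is F = V × PW.
Inflow: F_in = 13.8 × 61.1 = 843.18 mm·m/s
Outflow: F_out = 6.41 × 28.8 = 184.608 mm·m/s
Steady-state rate R = (F_in − F_out)/L = (843.18 − 184.608) / 116000 m = 5.677e-03 mm/s.
R = 5.677e-03 × 3600 = 20.4 mm/hr.
Over 6.7 h: total = 20.4 × 6.7 = 136.68 ≈ 137 mm.

R ≈ 20.4 mm/hr; total ≈ 137 mm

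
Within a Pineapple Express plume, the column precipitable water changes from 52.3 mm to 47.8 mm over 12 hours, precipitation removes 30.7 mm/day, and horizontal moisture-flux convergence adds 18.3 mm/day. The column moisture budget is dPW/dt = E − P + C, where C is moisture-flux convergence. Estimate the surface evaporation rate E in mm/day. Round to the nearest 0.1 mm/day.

dPW/dt = (47.8 − 52.3) mm / (12/24 day) = -9.000 mm/day.
E = dPW/dt + P − C = (-9.000) + 30.7 − (18.3) = 3.4 mm/day.

E ≈ 3.4 mm/day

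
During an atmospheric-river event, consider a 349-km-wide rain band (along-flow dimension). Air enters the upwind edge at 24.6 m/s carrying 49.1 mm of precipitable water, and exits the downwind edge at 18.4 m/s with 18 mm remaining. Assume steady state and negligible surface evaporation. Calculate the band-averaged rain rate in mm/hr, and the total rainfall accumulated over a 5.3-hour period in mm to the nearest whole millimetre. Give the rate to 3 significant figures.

Column moisture flux per unit crosswind length is F = V × PW.
Inflow: F_in = 24.6 × 49.1 = 1207.86 mm·m/s
Outflow: F_out = 18.4 × 18 = 331.2 mm·m/s
Steady-state rate R = (F_in − F_out)/L = (1207.86 − 331.2) / 349000 m = 2.512e-03 mm/s.
R = 2.512e-03 × 3600 = 9.04 mm/hr.
Over 5.3 h: total = 9.04 × 5.3 = 47.912 ≈ 48 mm.

R ≈ 9.04 mm/hr; total ≈ 48 mm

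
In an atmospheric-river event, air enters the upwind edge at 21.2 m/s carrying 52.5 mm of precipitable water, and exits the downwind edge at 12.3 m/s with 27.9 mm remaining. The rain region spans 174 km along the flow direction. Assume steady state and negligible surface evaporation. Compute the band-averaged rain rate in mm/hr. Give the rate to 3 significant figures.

R ≈ 15.9 mm/hr

Column moisture flux per unit crosswind length is F = V × PW.
Inflow: F_in = 21.2 × 52.5 = 1113 mm·m/s
Outflow: F_out = 12.3 × 27.9 = 343.17 mm·m/s
Steady-state rate R = (F_in − F_out)/L = (1113 − 343.17) / 174000 m = 4.424e-03 mm/s.
R = 4.424e-03 × 3600 = 15.9 mm/hr.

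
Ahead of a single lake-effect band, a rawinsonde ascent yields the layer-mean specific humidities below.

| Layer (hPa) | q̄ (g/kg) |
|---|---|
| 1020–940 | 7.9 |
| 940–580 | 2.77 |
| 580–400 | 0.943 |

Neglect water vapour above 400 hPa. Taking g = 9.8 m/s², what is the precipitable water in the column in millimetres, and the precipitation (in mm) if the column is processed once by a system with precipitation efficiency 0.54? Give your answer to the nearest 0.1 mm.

PW ≈ 18.4 mm; precipitation ≈ 9.9 mm

Precipitable water is the column-integrated vapour mass per unit area: PW = (1/g) Σ q̄ Δp, with q in kg/kg and Δp in Pa (1 kg/m² of water = 1 mm).
Layer 1020–940 hPa: Δp = 80 hPa = 8000 Pa, q̄ = 0.0079 kg/kg → 0.0079 × 8000 / 9.8 = 6.45 mm
Layer 940–580 hPa: Δp = 360 hPa = 36000 Pa, q̄ = 0.00277 kg/kg → 0.00277 × 36000 / 9.8 = 10.18 mm
Layer 580–400 hPa: Δp = 180 hPa = 18000 Pa, q̄ = 0.000943 kg/kg → 0.000943 × 18000 / 9.8 = 1.73 mm
PW = 6.45 + 10.18 + 1.73 = 18.36 ≈ 18.4 mm.
Precipitation = ε × PW = 0.54 × 18.4 = 9.9 mm.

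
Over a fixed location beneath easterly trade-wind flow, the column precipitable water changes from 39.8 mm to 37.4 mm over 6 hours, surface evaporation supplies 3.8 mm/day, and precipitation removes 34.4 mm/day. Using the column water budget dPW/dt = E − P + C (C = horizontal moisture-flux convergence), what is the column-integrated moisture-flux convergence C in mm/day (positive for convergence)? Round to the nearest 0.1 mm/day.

C ≈ 21.0 mm/day

dPW/dt = (37.4 − 39.8) mm / (6/24 day) = -9.600 mm/day.
C = dPW/dt − E + P = (-9.600) − 3.8 + 34.4 = 21.0 mm/day.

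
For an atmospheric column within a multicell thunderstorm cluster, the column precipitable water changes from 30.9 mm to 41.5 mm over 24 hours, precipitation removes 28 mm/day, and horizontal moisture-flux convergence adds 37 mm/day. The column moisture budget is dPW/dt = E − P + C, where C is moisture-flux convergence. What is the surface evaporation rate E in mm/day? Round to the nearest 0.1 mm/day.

dPW/dt = (41.5 − 30.9) mm / (24/24 day) = +10.600 mm/day.
E = dPW/dt + P − C = (+10.600) + 28 − (37) = 1.6 mm/day.

E ≈ 1.6 mm/day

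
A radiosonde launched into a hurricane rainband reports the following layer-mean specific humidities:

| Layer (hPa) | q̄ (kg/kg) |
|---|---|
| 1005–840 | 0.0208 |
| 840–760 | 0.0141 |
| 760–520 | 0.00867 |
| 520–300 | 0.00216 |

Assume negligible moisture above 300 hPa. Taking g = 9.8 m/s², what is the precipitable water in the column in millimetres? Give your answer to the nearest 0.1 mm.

Precipitable water is the column-integrated vapour mass per unit area: PW = (1/g) Σ q̄ Δp, with q in kg/kg and Δp in Pa (1 kg/m² of water = 1 mm).
Layer 1005–840 hPa: Δp = 165 hPa = 16500 Pa, q̄ = 0.0208 kg/kg → 0.0208 × 16500 / 9.8 = 35.02 mm
Layer 840–760 hPa: Δp = 80 hPa = 8000 Pa, q̄ = 0.0141 kg/kg → 0.0141 × 8000 / 9.8 = 11.51 mm
Layer 760–520 hPa: Δp = 240 hPa = 24000 Pa, q̄ = 0.00867 kg/kg → 0.00867 × 24000 / 9.8 = 21.23 mm
Layer 520–300 hPa: Δp = 220 hPa = 22000 Pa, q̄ = 0.00216 kg/kg → 0.00216 × 22000 / 9.8 = 4.85 mm
PW = 35.02 + 11.51 + 21.23 + 4.85 = 72.61 ≈ 72.6 mm.

PW ≈ 72.6 mm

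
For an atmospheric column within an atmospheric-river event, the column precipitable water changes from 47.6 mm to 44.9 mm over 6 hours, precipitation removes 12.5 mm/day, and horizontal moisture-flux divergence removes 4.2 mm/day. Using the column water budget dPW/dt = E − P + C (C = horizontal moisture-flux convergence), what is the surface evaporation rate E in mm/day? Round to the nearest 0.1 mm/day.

E ≈ 5.9 mm/day

dPW/dt = (44.9 − 47.6) mm / (6/24 day) = -10.800 mm/day.
E = dPW/dt + P − C = (-10.800) + 12.5 − (-4.2) = 5.9 mm/day.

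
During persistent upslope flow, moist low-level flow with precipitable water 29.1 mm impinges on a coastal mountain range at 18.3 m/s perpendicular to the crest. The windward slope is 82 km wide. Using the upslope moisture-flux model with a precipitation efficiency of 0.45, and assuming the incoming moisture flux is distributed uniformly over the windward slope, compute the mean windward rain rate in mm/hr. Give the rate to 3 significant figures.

Incoming column moisture flux per unit ridge length: F = V × PW = 18.3 × 29.1 = 532.53 mm·m/s.
Spread over the 82 km slope with efficiency ε = 0.45: R = ε·F/W = 0.45 × 532.53 / 82000 m = 2.922e-03 mm/s.
R = 2.922e-03 × 3600 = 10.5 mm/hr.

R ≈ 10.5 mm/hr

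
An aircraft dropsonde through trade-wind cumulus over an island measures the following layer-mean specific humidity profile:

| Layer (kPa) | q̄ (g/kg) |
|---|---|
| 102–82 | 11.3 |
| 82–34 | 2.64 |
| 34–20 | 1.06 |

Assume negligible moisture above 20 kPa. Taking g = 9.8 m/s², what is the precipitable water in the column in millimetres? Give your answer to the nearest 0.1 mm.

Precipitable water is the column-integrated vapour mass per unit area: PW = (1/g) Σ q̄ Δp, with q in kg/kg and Δp in Pa (1 kg/m² of water = 1 mm).
Layer 102–82 kPa: Δp = 200 hPa = 20000 Pa, q̄ = 0.0113 kg/kg → 0.0113 × 20000 / 9.8 = 23.06 mm
Layer 82–34 kPa: Δp = 480 hPa = 48000 Pa, q̄ = 0.00264 kg/kg → 0.00264 × 48000 / 9.8 = 12.93 mm
Layer 34–20 kPa: Δp = 140 hPa = 14000 Pa, q̄ = 0.00106 kg/kg → 0.00106 × 14000 / 9.8 = 1.51 mm
PW = 23.06 + 12.93 + 1.51 = 37.50 ≈ 37.5 mm.

PW ≈ 37.5 mm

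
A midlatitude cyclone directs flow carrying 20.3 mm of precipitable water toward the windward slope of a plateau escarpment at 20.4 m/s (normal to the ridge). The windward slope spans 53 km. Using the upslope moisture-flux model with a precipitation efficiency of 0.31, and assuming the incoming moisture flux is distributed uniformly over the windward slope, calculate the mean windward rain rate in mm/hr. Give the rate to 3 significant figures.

Incoming column moisture flux per unit ridge length: F = V × PW = 20.4 × 20.3 = 414.12 mm·m/s.
Spread over the 53 km slope with efficiency ε = 0.31: R = ε·F/W = 0.31 × 414.12 / 53000 m = 2.422e-03 mm/s.
R = 2.422e-03 × 3600 = 8.72 mm/hr.

R ≈ 8.72 mm/hr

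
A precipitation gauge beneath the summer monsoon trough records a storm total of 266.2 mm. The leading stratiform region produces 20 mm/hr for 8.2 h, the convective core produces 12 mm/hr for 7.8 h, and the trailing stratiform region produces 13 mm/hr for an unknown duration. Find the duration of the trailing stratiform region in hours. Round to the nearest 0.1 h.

Known phases: 20 × 8.2 + 12 × 7.8 = 164 + 93.6 = 257.6 mm.
Remaining depth = 266.2 − 257.6 = 8.6 mm.
Duration = 8.6 / 13 = 0.7 h.

duration ≈ 0.7 h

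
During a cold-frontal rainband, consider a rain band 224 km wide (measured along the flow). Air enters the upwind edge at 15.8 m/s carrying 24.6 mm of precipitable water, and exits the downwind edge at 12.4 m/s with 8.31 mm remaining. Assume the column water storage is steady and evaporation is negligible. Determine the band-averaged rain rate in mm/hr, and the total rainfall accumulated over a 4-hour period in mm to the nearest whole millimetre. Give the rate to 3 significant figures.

Column moisture flux per unit crosswind length is F = V × PW.
Inflow: F_in = 15.8 × 24.6 = 388.68 mm·m/s
Outflow: F_out = 12.4 × 8.31 = 103.044 mm·m/s
Steady-state rate R = (F_in − F_out)/L = (388.68 − 103.044) / 224000 m = 1.275e-03 mm/s.
R = 1.275e-03 × 3600 = 4.59 mm/hr.
Over 4 h: total = 4.59 × 4 = 18.36 ≈ 18 mm.

R ≈ 4.59 mm/hr; total ≈ 18 mm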